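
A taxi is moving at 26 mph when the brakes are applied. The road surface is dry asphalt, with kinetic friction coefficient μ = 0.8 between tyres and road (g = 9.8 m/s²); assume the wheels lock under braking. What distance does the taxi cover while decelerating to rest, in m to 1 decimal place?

26 mph × 0.44704 = 11.6230 m/s.
a = μg = 0.8 × 9.8 = 7.840 m/s².
Braking distance = v²/(2a) = 11.6230² / (2 × 7.840) = 135.094 / 15.680 = 8.616 m.

Braking distance ≈ 8.6 m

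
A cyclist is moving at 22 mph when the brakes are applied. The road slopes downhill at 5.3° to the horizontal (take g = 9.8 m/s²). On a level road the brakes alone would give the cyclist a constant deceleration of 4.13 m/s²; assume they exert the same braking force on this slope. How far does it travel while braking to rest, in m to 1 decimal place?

Braking distance ≈ 15.0 m

22 mph × 0.44704 = 9.8349 m/s.
Gravity along the downhill slope reduces the braking deceleration: a_eff = 4.130 − 9.8·sin 5.3° = 4.130 − 0.905 = 3.225 m/s².
Braking distance = v²/(2a) = 9.8349² / (2 × 3.225) = 96.725 / 6.450 = 14.996 m.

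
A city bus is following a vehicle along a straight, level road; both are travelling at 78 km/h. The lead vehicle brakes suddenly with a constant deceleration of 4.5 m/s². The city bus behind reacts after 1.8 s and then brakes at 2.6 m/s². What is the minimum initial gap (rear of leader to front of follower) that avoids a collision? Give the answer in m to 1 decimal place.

78 km/h ÷ 3.6 = 21.6667 m/s.
Leader travels v²/(2a_L) = 469.446 / 9.000 = 52.161 m before stopping.
Follower covers v·t_r = 21.6667 × 1.8 = 39.000 m while reacting, then v²/(2a_F) = 469.446 / 5.200 = 90.278 m while braking, for a total of 39.000 + 90.278 = 129.278 m.
Since a_F ≤ a_L and the follower starts braking later, the follower is never slower than the leader, so the closest approach is when both have stopped.
Minimum gap = 129.278 − 52.161 = 77.117 m.

Minimum gap ≈ 77.1 m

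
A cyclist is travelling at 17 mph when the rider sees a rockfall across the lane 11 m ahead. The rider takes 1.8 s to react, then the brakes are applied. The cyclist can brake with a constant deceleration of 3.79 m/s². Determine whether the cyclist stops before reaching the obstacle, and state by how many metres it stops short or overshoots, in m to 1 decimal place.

17 mph × 0.44704 = 7.5997 m/s.
Reaction distance = 7.5997 × 1.8 = 13.679 m.
Braking distance = v²/(2a) = 57.755 / 7.580 = 7.619 m.
Total stopping distance = 13.679 + 7.619 = 21.298 m, vs 11 m available — it cannot stop in time and overshoots by 21.298 − 11 = 10.298 m.

No — it overshoots by 10.3 m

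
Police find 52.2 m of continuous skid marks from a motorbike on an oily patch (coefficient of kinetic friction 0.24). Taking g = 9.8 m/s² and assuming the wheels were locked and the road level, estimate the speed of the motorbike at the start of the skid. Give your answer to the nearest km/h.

Initial speed ≈ 56 km/h

Deceleration a = μg = 0.24 × 9.8 = 2.352 m/s².
v = √(2a·d) = √(2 × 2.352 × 52.2) = √245.549 = 15.6700 m/s.
= 15.6700 × 3.6 = 56.412 km/h.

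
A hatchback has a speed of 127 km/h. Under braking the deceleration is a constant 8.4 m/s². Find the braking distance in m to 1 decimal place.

127 km/h ÷ 3.6 = 35.2778 m/s.
Braking distance = v²/(2a) = 35.2778² / (2 × 8.400) = 1244.523 / 16.800 = 74.079 m.

Braking distance ≈ 74.1 m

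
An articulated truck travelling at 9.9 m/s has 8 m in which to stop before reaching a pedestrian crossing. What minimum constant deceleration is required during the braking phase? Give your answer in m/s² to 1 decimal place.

Required deceleration ≈ 6.1 m/s²

v² = 2a·d ⇒ a = v²/(2d) = 9.9000² / (2 × 8.000) = 98.010 / 16.000 = 6.1256 m/s².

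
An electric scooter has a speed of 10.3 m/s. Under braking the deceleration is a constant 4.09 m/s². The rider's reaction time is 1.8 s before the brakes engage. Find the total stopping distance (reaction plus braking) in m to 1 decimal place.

Reaction distance = v·t_r = 10.3000 × 1.8 = 18.540 m.
Braking distance = v²/(2a) = 10.3000² / (2 × 4.090) = 106.090 / 8.180 = 12.969 m.
Total = 18.540 + 12.969 = 31.509 m.

Total stopping distance ≈ 31.5 m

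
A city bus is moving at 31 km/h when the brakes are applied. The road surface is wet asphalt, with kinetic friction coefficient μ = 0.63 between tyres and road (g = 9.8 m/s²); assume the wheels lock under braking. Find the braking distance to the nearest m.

Braking distance ≈ 6 m

31 km/h ÷ 3.6 = 8.6111 m/s.
a = μg = 0.63 × 9.8 = 6.174 m/s².
Braking distance = v²/(2a) = 8.6111² / (2 × 6.174) = 74.151 / 12.348 = 6.005 m.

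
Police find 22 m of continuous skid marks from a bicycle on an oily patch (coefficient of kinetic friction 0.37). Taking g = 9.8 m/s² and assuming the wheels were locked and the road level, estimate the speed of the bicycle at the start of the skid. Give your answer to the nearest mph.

Initial speed ≈ 28 mph

Deceleration a = μg = 0.37 × 9.8 = 3.626 m/s².
v = √(2a·d) = √(2 × 3.626 × 22) = √159.544 = 12.6311 m/s.
= 12.6311 ÷ 0.44704 = 28.255 mph.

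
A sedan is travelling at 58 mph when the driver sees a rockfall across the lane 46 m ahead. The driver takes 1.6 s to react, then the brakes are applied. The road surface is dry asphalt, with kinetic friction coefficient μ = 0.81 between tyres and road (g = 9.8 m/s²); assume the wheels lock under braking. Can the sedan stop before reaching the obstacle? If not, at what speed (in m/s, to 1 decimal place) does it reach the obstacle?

No — it strikes the obstacle at 24.5 m/s

58 mph × 0.44704 = 25.9283 m/s.
a = μg = 0.81 × 9.8 = 7.938 m/s².
Reaction distance = 25.9283 × 1.6 = 41.485 m.
Braking distance needed to stop: v²/(2a) = 672.277 / 15.876 = 42.345 m, so total needed = 41.485 + 42.345 = 83.830 m > 46 m — it cannot stop.
Distance remaining when braking begins: 46 − 41.485 = 4.515 m.
v² = v₀² − 2a·d = 672.277 − 2 × 7.938 × 4.515 = 600.597 m²/s².
v = √600.597 = 24.507 m/s.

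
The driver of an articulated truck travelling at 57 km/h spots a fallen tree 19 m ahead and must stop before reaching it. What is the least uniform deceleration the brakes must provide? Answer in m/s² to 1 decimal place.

57 km/h ÷ 3.6 = 15.8333 m/s.
v² = 2a·d ⇒ a = v²/(2d) = 15.8333² / (2 × 19.000) = 250.693 / 38.000 = 6.5972 m/s².

Required deceleration ≈ 6.6 m/s²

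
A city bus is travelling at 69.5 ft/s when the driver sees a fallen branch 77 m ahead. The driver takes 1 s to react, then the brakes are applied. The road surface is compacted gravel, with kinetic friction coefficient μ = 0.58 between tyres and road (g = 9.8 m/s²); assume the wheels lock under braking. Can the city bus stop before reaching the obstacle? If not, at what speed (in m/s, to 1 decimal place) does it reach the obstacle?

69.5 ft/s × 0.3048 = 21.1836 m/s.
a = μg = 0.58 × 9.8 = 5.684 m/s².
Reaction distance = 21.1836 × 1 = 21.184 m.
Braking distance = v²/(2a) = 448.745 / 11.368 = 39.474 m.
Total stopping distance = 21.184 + 39.474 = 60.658 m, vs 77 m available — it stops with 77 − 60.658 = 16.342 m to spare.

Yes — it stops about 16.3 m short of the obstacle, so it never reaches it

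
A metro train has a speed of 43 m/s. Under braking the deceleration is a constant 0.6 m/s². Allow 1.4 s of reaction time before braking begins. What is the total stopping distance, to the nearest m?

Total stopping distance ≈ 1601 m

Reaction distance = v·t_r = 43.0000 × 1.4 = 60.200 m.
Braking distance = v²/(2a) = 43.0000² / (2 × 0.600) = 1849.000 / 1.200 = 1540.833 m.
Total = 60.200 + 1540.833 = 1601.033 m.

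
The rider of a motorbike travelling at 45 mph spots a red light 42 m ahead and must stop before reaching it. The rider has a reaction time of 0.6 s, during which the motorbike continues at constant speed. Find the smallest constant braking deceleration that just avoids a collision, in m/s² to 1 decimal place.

Required deceleration ≈ 6.8 m/s²

45 mph × 0.44704 = 20.1168 m/s.
Distance covered during reaction = 20.1168 × 0.6 = 12.070 m.
Distance available for braking: 42 − 12.070 = 29.930 m.
v² = 2a·d ⇒ a = v²/(2d) = 20.1168² / (2 × 29.930) = 404.686 / 59.860 = 6.7605 m/s².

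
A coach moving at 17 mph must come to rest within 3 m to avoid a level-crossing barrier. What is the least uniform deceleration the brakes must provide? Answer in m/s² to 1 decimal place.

Required deceleration ≈ 9.6 m/s²

17 mph × 0.44704 = 7.5997 m/s.
v² = 2a·d ⇒ a = v²/(2d) = 7.5997² / (2 × 3.000) = 57.755 / 6.000 = 9.6258 m/s².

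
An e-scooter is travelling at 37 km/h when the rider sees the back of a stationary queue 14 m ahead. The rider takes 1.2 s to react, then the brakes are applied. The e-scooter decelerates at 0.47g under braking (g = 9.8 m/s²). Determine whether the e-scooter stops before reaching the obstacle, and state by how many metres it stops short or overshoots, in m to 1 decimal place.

37 km/h ÷ 3.6 = 10.2778 m/s.
a = 0.47 × 9.8 = 4.606 m/s².
Reaction distance = 10.2778 × 1.2 = 12.333 m.
Braking distance = v²/(2a) = 105.633 / 9.212 = 11.467 m.
Total stopping distance = 12.333 + 11.467 = 23.800 m, vs 14 m available — it cannot stop in time and overshoots by 23.800 − 14 = 9.800 m.

No — it overshoots by 9.8 m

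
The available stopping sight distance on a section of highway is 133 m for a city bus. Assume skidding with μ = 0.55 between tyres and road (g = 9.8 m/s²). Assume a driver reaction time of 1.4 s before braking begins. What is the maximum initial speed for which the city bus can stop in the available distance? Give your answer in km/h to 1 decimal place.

Maximum speed ≈ 111.8 km/h

a = μg = 0.55 × 9.8 = 5.390 m/s².
Stopping distance: v·t_r + v²/(2a) = 133 with t_r = 1.4 s and a = 5.390 m/s².
So v² + 15.092 v − 1433.74 = 0.
Positive root: v = −a·t_r + √((a·t_r)² + 2a·d) = −7.546 + √(56.942 + 1433.74) = 31.0634 m/s.
31.0634 m/s × 3.6 = 111.828 km/h.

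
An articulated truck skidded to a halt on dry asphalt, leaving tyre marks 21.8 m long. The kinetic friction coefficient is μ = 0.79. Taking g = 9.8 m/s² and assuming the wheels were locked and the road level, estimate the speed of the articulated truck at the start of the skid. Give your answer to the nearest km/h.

Initial speed ≈ 66 km/h

Deceleration a = μg = 0.79 × 9.8 = 7.742 m/s².
v = √(2a·d) = √(2 × 7.742 × 21.8) = √337.551 = 18.3726 m/s.
= 18.3726 × 3.6 = 66.141 km/h.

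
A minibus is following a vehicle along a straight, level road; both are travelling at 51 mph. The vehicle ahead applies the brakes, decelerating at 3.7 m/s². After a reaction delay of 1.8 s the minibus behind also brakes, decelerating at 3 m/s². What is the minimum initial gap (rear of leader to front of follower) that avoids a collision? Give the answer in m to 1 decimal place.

Minimum gap ≈ 57.4 m

51 mph × 0.44704 = 22.7990 m/s.
Leader travels v²/(2a_L) = 519.794 / 7.400 = 70.242 m before stopping.
Follower covers v·t_r = 22.7990 × 1.8 = 41.038 m while reacting, then v²/(2a_F) = 519.794 / 6.000 = 86.632 m while braking, for a total of 41.038 + 86.632 = 127.670 m.
Since a_F ≤ a_L and the follower starts braking later, the follower is never slower than the leader, so the closest approach is when both have stopped.
Minimum gap = 127.670 − 70.242 = 57.428 m.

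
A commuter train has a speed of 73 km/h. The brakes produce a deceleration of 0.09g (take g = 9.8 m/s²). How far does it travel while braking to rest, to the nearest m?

73 km/h ÷ 3.6 = 20.2778 m/s.
a = 0.09 × 9.8 = 0.882 m/s².
Braking distance = v²/(2a) = 20.2778² / (2 × 0.882) = 411.189 / 1.764 = 233.100 m.

Braking distance ≈ 233 m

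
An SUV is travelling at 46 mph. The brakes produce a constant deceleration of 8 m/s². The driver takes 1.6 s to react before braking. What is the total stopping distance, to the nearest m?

Total stopping distance ≈ 59 m

46 mph × 0.44704 = 20.5638 m/s.
Reaction distance = v·t_r = 20.5638 × 1.6 = 32.902 m.
Braking distance = v²/(2a) = 20.5638² / (2 × 8.000) = 422.870 / 16.000 = 26.429 m.
Total = 32.902 + 26.429 = 59.331 m.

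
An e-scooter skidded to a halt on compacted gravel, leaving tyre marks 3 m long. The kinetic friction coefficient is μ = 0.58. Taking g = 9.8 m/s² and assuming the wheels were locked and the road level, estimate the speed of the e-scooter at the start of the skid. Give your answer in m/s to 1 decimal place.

Deceleration a = μg = 0.58 × 9.8 = 5.684 m/s².
v = √(2a·d) = √(2 × 5.684 × 3) = √34.104 = 5.8399 m/s.

Initial speed ≈ 5.8 m/s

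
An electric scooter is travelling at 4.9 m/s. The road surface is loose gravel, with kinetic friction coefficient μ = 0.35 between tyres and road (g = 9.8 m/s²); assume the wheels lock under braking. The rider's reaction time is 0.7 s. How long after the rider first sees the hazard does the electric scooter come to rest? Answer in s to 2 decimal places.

Total time ≈ 2.13 s

a = μg = 0.35 × 9.8 = 3.430 m/s².
Braking time = v/a = 4.9000 / 3.430 = 1.429 s.
Total = 0.7 + 1.429 = 2.129 s.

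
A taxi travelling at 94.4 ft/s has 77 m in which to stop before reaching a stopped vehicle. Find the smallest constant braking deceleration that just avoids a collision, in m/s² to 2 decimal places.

Required deceleration ≈ 5.38 m/s²

94.4 ft/s × 0.3048 = 28.7731 m/s.
v² = 2a·d ⇒ a = v²/(2d) = 28.7731² / (2 × 77.000) = 827.891 / 154.000 = 5.3759 m/s².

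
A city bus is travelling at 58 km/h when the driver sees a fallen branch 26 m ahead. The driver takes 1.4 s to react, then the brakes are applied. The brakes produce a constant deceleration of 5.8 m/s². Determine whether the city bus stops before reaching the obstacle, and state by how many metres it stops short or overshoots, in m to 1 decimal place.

No — it overshoots by 18.9 m

58 km/h ÷ 3.6 = 16.1111 m/s.
Reaction distance = 16.1111 × 1.4 = 22.556 m.
Braking distance = v²/(2a) = 259.568 / 11.600 = 22.377 m.
Total stopping distance = 22.556 + 22.377 = 44.933 m, vs 26 m available — it cannot stop in time and overshoots by 44.933 − 26 = 18.933 m.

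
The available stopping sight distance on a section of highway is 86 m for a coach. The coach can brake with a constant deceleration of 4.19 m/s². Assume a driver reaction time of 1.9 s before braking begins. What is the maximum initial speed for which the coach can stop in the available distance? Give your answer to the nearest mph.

Stopping distance: v·t_r + v²/(2a) = 86 with t_r = 1.9 s and a = 4.190 m/s².
So v² + 15.922 v − 720.68 = 0.
Positive root: v = −a·t_r + √((a·t_r)² + 2a·d) = −7.961 + √(63.378 + 720.68) = 20.0400 m/s.
20.0400 m/s ÷ 0.44704 = 44.828 mph.

Maximum speed ≈ 45 mph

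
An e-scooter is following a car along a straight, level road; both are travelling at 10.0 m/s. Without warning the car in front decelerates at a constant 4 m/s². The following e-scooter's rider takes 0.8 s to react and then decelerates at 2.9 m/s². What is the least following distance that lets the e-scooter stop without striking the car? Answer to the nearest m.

Leader travels v²/(2a_L) = 100.000 / 8.000 = 12.500 m before stopping.
Follower covers v·t_r = 10.0000 × 0.8 = 8.000 m while reacting, then v²/(2a_F) = 100.000 / 5.800 = 17.241 m while braking, for a total of 8.000 + 17.241 = 25.241 m.
Since a_F ≤ a_L and the follower starts braking later, the follower is never slower than the leader, so the closest approach is when both have stopped.
Minimum gap = 25.241 − 12.500 = 12.741 m.

Minimum gap ≈ 13 m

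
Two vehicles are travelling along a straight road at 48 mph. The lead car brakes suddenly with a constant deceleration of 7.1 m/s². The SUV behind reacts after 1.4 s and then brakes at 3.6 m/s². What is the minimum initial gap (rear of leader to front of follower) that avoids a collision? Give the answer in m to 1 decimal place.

48 mph × 0.44704 = 21.4579 m/s.
Leader travels v²/(2a_L) = 460.441 / 14.200 = 32.425 m before stopping.
Follower covers v·t_r = 21.4579 × 1.4 = 30.041 m while reacting, then v²/(2a_F) = 460.441 / 7.200 = 63.950 m while braking, for a total of 30.041 + 63.950 = 93.991 m.
Since a_F ≤ a_L and the follower starts braking later, the follower is never slower than the leader, so the closest approach is when both have stopped.
Minimum gap = 93.991 − 32.425 = 61.566 m.

Minimum gap ≈ 61.6 m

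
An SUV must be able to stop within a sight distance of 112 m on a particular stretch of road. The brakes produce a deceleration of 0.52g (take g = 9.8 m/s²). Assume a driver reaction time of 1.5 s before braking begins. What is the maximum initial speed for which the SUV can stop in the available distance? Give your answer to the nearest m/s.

Maximum speed ≈ 27 m/s

a = 0.52 × 9.8 = 5.096 m/s².
Stopping distance: v·t_r + v²/(2a) = 112 with t_r = 1.5 s and a = 5.096 m/s².
So v² + 15.288 v − 1141.50 = 0.
Positive root: v = −a·t_r + √((a·t_r)² + 2a·d) = −7.644 + √(58.431 + 1141.50) = 26.9960 m/s.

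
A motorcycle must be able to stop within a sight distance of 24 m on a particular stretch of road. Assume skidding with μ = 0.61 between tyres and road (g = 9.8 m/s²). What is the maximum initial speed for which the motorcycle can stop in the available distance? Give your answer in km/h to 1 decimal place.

a = μg = 0.61 × 9.8 = 5.978 m/s².
v²/(2a) = d ⇒ v = √(2 × 5.978 × 24) = √286.94 = 16.9393 m/s.
16.9393 m/s × 3.6 = 60.981 km/h.

Maximum speed ≈ 61.0 km/h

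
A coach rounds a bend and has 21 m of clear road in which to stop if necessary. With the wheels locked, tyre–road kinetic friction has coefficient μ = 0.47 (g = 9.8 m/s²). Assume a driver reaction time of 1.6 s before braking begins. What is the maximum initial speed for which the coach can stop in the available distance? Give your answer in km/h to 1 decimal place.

a = μg = 0.47 × 9.8 = 4.606 m/s².
Stopping distance: v·t_r + v²/(2a) = 21 with t_r = 1.6 s and a = 4.606 m/s².
So v² + 14.739 v − 193.45 = 0.
Positive root: v = −a·t_r + √((a·t_r)² + 2a·d) = −7.370 + √(54.317 + 193.45) = 8.3706 m/s.
8.3706 m/s × 3.6 = 30.134 km/h.

Maximum speed ≈ 30.1 km/h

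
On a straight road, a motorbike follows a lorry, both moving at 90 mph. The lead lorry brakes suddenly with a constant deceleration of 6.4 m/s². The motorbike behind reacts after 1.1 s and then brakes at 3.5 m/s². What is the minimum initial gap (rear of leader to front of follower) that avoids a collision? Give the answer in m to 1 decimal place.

Minimum gap ≈ 149.0 m

90 mph × 0.44704 = 40.2336 m/s.
Leader travels v²/(2a_L) = 1618.743 / 12.800 = 126.464 m before stopping.
Follower covers v·t_r = 40.2336 × 1.1 = 44.257 m while reacting, then v²/(2a_F) = 1618.743 / 7.000 = 231.249 m while braking, for a total of 44.257 + 231.249 = 275.506 m.
Since a_F ≤ a_L and the follower starts braking later, the follower is never slower than the leader, so the closest approach is when both have stopped.
Minimum gap = 275.506 − 126.464 = 149.042 m.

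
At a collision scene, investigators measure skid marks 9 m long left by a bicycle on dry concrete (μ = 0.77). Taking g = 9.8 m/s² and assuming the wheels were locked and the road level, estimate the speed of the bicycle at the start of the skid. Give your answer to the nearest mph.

Initial speed ≈ 26 mph

Deceleration a = μg = 0.77 × 9.8 = 7.546 m/s².
v = √(2a·d) = √(2 × 7.546 × 9) = √135.828 = 11.6545 m/s.
= 11.6545 ÷ 0.44704 = 26.070 mph.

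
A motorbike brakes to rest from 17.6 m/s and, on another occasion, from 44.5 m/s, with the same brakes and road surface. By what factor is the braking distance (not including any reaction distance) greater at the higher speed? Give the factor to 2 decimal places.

Factor ≈ 6.39

Braking distance d = v²/(2a), so with a fixed, d ∝ v².
Factor = (44.5/17.6)² = 2.5284² = 6.3928.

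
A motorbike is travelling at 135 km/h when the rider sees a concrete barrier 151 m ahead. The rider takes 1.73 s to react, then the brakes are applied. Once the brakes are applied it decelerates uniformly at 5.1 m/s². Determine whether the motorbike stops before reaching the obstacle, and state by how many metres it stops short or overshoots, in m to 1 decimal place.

135 km/h ÷ 3.6 = 37.5000 m/s.
Reaction distance = 37.5000 × 1.73 = 64.875 m.
Braking distance = v²/(2a) = 1406.250 / 10.200 = 137.868 m.
Total stopping distance = 64.875 + 137.868 = 202.743 m, vs 151 m available — it cannot stop in time and overshoots by 202.743 − 151 = 51.743 m.

No — it overshoots by 51.7 m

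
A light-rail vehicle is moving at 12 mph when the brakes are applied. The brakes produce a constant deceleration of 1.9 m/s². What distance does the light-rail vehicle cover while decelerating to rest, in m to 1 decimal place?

12 mph × 0.44704 = 5.3645 m/s.
Braking distance = v²/(2a) = 5.3645² / (2 × 1.900) = 28.778 / 3.800 = 7.573 m.

Braking distance ≈ 7.6 m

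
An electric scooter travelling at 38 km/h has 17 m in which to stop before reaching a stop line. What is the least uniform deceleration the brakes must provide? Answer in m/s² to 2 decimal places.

Required deceleration ≈ 3.28 m/s²

38 km/h ÷ 3.6 = 10.5556 m/s.
v² = 2a·d ⇒ a = v²/(2d) = 10.5556² / (2 × 17.000) = 111.421 / 34.000 = 3.2771 m/s².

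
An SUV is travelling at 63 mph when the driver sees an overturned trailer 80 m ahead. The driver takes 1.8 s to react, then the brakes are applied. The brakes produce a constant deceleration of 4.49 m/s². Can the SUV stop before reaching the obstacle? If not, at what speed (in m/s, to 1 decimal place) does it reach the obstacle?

63 mph × 0.44704 = 28.1635 m/s.
Reaction distance = 28.1635 × 1.8 = 50.694 m.
Braking distance needed to stop: v²/(2a) = 793.183 / 8.980 = 88.328 m, so total needed = 50.694 + 88.328 = 139.022 m > 80 m — it cannot stop.
Distance remaining when braking begins: 80 − 50.694 = 29.306 m.
v² = v₀² − 2a·d = 793.183 − 2 × 4.490 × 29.306 = 530.015 m²/s².
v = √530.015 = 23.022 m/s.

No — it strikes the obstacle at 23.0 m/s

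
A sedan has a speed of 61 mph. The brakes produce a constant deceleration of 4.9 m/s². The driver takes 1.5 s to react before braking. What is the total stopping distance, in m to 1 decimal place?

Total stopping distance ≈ 116.8 m

61 mph × 0.44704 = 27.2694 m/s.
Reaction distance = v·t_r = 27.2694 × 1.5 = 40.904 m.
Braking distance = v²/(2a) = 27.2694² / (2 × 4.900) = 743.620 / 9.800 = 75.880 m.
Total = 40.904 + 75.880 = 116.784 m.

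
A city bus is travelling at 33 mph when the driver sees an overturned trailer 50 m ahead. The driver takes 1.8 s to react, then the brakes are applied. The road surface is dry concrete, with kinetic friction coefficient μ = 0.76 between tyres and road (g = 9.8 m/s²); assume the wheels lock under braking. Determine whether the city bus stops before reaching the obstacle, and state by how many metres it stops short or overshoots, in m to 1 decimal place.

Yes — it stops 8.8 m short of the obstacle

33 mph × 0.44704 = 14.7523 m/s.
a = μg = 0.76 × 9.8 = 7.448 m/s².
Reaction distance = 14.7523 × 1.8 = 26.554 m.
Braking distance = v²/(2a) = 217.630 / 14.896 = 14.610 m.
Total stopping distance = 26.554 + 14.610 = 41.164 m, vs 50 m available — it stops with 50 − 41.164 = 8.836 m to spare.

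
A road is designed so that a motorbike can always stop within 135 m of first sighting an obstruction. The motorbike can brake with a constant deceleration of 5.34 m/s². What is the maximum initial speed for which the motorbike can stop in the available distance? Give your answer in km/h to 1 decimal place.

v²/(2a) = d ⇒ v = √(2 × 5.340 × 135) = √1441.80 = 37.9710 m/s.
37.9710 m/s × 3.6 = 136.696 km/h.

Maximum speed ≈ 136.7 km/h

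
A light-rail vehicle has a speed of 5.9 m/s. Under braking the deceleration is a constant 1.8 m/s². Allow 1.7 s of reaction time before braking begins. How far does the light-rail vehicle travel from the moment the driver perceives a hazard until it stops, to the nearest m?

Total stopping distance ≈ 20 m

Reaction distance = v·t_r = 5.9000 × 1.7 = 10.030 m.
Braking distance = v²/(2a) = 5.9000² / (2 × 1.800) = 34.810 / 3.600 = 9.669 m.
Total = 10.030 + 9.669 = 19.699 m.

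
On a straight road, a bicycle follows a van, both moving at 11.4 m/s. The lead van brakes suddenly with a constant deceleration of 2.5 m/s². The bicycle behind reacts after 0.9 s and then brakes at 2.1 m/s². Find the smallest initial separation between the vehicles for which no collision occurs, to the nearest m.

Minimum gap ≈ 15 m

Leader travels v²/(2a_L) = 129.960 / 5.000 = 25.992 m before stopping.
Follower covers v·t_r = 11.4000 × 0.9 = 10.260 m while reacting, then v²/(2a_F) = 129.960 / 4.200 = 30.943 m while braking, for a total of 10.260 + 30.943 = 41.203 m.
Since a_F ≤ a_L and the follower starts braking later, the follower is never slower than the leader, so the closest approach is when both have stopped.
Minimum gap = 41.203 − 25.992 = 15.211 m.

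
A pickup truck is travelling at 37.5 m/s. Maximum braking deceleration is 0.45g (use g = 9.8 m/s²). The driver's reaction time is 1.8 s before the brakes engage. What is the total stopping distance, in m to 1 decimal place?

a = 0.45 × 9.8 = 4.410 m/s².
Reaction distance = v·t_r = 37.5000 × 1.8 = 67.500 m.
Braking distance = v²/(2a) = 37.5000² / (2 × 4.410) = 1406.250 / 8.820 = 159.439 m.
Total = 67.500 + 159.439 = 226.939 m.

Total stopping distance ≈ 226.9 m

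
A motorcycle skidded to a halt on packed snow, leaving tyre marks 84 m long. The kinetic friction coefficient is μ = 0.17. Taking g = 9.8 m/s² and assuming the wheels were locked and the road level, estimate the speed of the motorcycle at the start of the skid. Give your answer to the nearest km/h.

Deceleration a = μg = 0.17 × 9.8 = 1.666 m/s².
v = √(2a·d) = √(2 × 1.666 × 84) = √279.888 = 16.7299 m/s.
= 16.7299 × 3.6 = 60.228 km/h.

Initial speed ≈ 60 km/h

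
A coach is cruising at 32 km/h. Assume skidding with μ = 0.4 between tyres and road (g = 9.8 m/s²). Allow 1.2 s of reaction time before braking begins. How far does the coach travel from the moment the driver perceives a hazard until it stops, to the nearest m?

Total stopping distance ≈ 21 m

32 km/h ÷ 3.6 = 8.8889 m/s.
a = μg = 0.4 × 9.8 = 3.920 m/s².
Reaction distance = v·t_r = 8.8889 × 1.2 = 10.667 m.
Braking distance = v²/(2a) = 8.8889² / (2 × 3.920) = 79.013 / 7.840 = 10.078 m.
Total = 10.667 + 10.078 = 20.745 m.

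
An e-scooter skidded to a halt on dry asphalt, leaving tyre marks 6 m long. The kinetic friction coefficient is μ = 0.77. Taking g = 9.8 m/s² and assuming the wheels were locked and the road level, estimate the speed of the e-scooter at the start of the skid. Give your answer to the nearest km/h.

Deceleration a = μg = 0.77 × 9.8 = 7.546 m/s².
v = √(2a·d) = √(2 × 7.546 × 6) = √90.552 = 9.5159 m/s.
= 9.5159 × 3.6 = 34.257 km/h.

Initial speed ≈ 34 km/h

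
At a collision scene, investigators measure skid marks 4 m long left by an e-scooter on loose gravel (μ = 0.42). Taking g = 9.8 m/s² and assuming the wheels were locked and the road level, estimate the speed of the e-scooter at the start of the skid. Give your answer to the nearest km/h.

Initial speed ≈ 21 km/h

Deceleration a = μg = 0.42 × 9.8 = 4.116 m/s².
v = √(2a·d) = √(2 × 4.116 × 4) = √32.928 = 5.7383 m/s.
= 5.7383 × 3.6 = 20.658 km/h.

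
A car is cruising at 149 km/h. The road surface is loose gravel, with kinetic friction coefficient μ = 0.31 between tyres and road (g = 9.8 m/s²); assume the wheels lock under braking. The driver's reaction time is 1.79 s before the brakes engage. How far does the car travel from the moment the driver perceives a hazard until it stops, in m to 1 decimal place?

149 km/h ÷ 3.6 = 41.3889 m/s.
a = μg = 0.31 × 9.8 = 3.038 m/s².
Reaction distance = v·t_r = 41.3889 × 1.79 = 74.086 m.
Braking distance = v²/(2a) = 41.3889² / (2 × 3.038) = 1713.041 / 6.076 = 281.936 m.
Total = 74.086 + 281.936 = 356.022 m.

Total stopping distance ≈ 356.0 m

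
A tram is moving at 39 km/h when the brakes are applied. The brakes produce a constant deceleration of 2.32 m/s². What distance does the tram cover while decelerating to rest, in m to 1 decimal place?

39 km/h ÷ 3.6 = 10.8333 m/s.
Braking distance = v²/(2a) = 10.8333² / (2 × 2.320) = 117.360 / 4.640 = 25.293 m.

Braking distance ≈ 25.3 m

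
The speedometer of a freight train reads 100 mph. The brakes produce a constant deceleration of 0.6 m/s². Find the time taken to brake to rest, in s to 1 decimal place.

100 mph × 0.44704 = 44.7040 m/s.
Braking time = v/a = 44.7040 / 0.600 = 74.507 s.

Braking time ≈ 74.5 s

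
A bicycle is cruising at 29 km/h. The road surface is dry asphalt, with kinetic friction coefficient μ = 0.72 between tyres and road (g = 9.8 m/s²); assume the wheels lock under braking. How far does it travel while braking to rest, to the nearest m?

Braking distance ≈ 5 m

29 km/h ÷ 3.6 = 8.0556 m/s.
a = μg = 0.72 × 9.8 = 7.056 m/s².
Braking distance = v²/(2a) = 8.0556² / (2 × 7.056) = 64.893 / 14.112 = 4.598 m.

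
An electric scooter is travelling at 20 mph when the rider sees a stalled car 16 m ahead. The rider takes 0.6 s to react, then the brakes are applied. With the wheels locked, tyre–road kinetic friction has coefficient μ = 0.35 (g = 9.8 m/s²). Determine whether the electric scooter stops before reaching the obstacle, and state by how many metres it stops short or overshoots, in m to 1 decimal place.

No — it overshoots by 1.0 m

20 mph × 0.44704 = 8.9408 m/s.
a = μg = 0.35 × 9.8 = 3.430 m/s².
Reaction distance = 8.9408 × 0.6 = 5.364 m.
Braking distance = v²/(2a) = 79.938 / 6.860 = 11.653 m.
Total stopping distance = 5.364 + 11.653 = 17.017 m, vs 16 m available — it cannot stop in time and overshoots by 17.017 − 16 = 1.017 m.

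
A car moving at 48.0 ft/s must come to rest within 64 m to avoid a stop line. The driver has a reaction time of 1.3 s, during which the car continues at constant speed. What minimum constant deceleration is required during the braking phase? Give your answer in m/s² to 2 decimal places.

48 ft/s × 0.3048 = 14.6304 m/s.
Distance covered during reaction = 14.6304 × 1.3 = 19.020 m.
Distance available for braking: 64 − 19.020 = 44.980 m.
v² = 2a·d ⇒ a = v²/(2d) = 14.6304² / (2 × 44.980) = 214.049 / 89.960 = 2.3794 m/s².

Required deceleration ≈ 2.38 m/s²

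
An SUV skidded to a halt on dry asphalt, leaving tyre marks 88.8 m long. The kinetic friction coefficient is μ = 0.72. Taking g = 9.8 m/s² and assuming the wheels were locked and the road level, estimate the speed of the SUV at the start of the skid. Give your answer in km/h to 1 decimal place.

Deceleration a = μg = 0.72 × 9.8 = 7.056 m/s².
v = √(2a·d) = √(2 × 7.056 × 88.8) = √1253.146 = 35.3998 m/s.
= 35.3998 × 3.6 = 127.439 km/h.

Initial speed ≈ 127.4 km/h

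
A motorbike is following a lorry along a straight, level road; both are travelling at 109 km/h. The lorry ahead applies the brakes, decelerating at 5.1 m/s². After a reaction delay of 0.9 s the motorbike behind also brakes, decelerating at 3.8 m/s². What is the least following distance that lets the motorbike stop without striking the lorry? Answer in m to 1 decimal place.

109 km/h ÷ 3.6 = 30.2778 m/s.
Leader travels v²/(2a_L) = 916.745 / 10.200 = 89.877 m before stopping.
Follower covers v·t_r = 30.2778 × 0.9 = 27.250 m while reacting, then v²/(2a_F) = 916.745 / 7.600 = 120.624 m while braking, for a total of 27.250 + 120.624 = 147.874 m.
Since a_F ≤ a_L and the follower starts braking later, the follower is never slower than the leader, so the closest approach is when both have stopped.
Minimum gap = 147.874 − 89.877 = 57.997 m.

Minimum gap ≈ 58.0 m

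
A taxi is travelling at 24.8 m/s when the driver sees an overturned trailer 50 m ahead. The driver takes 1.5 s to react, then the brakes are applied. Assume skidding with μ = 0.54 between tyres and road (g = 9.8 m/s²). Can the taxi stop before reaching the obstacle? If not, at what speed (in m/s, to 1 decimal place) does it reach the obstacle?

a = μg = 0.54 × 9.8 = 5.292 m/s².
Reaction distance = 24.8000 × 1.5 = 37.200 m.
Braking distance needed to stop: v²/(2a) = 615.040 / 10.584 = 58.110 m, so total needed = 37.200 + 58.110 = 95.310 m > 50 m — it cannot stop.
Distance remaining when braking begins: 50 − 37.200 = 12.800 m.
v² = v₀² − 2a·d = 615.040 − 2 × 5.292 × 12.800 = 479.565 m²/s².
v = √479.565 = 21.899 m/s.

No — it strikes the obstacle at 21.9 m/s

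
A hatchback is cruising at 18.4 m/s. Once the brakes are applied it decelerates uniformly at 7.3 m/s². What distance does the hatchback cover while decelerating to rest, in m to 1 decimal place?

Braking distance = v²/(2a) = 18.4000² / (2 × 7.300) = 338.560 / 14.600 = 23.189 m.

Braking distance ≈ 23.2 m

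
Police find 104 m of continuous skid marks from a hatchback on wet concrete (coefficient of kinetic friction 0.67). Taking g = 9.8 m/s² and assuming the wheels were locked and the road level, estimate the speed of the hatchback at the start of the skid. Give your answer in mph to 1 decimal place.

Deceleration a = μg = 0.67 × 9.8 = 6.566 m/s².
v = √(2a·d) = √(2 × 6.566 × 104) = √1365.728 = 36.9558 m/s.
= 36.9558 ÷ 0.44704 = 82.668 mph.

Initial speed ≈ 82.7 mph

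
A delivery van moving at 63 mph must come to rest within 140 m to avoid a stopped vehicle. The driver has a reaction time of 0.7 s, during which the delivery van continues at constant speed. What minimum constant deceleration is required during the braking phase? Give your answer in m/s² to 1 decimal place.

63 mph × 0.44704 = 28.1635 m/s.
Distance covered during reaction = 28.1635 × 0.7 = 19.714 m.
Distance available for braking: 140 − 19.714 = 120.286 m.
v² = 2a·d ⇒ a = v²/(2d) = 28.1635² / (2 × 120.286) = 793.183 / 240.572 = 3.2971 m/s².

Required deceleration ≈ 3.3 m/s²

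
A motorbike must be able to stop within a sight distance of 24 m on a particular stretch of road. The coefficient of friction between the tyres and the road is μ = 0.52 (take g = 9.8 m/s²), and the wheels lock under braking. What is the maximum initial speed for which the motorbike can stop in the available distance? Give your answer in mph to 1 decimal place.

a = μg = 0.52 × 9.8 = 5.096 m/s².
v²/(2a) = d ⇒ v = √(2 × 5.096 × 24) = √244.61 = 15.6400 m/s.
15.6400 m/s ÷ 0.44704 = 34.986 mph.

Maximum speed ≈ 35.0 mph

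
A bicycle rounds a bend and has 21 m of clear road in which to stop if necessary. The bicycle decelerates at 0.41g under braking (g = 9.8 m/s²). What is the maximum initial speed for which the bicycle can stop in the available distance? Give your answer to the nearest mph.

a = 0.41 × 9.8 = 4.018 m/s².
v²/(2a) = d ⇒ v = √(2 × 4.018 × 21) = √168.76 = 12.9908 m/s.
12.9908 m/s ÷ 0.44704 = 29.060 mph.

Maximum speed ≈ 29 mph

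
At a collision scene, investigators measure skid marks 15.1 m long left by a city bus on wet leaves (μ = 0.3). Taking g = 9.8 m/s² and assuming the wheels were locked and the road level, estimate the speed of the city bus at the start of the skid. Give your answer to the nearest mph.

Initial speed ≈ 21 mph

Deceleration a = μg = 0.3 × 9.8 = 2.940 m/s².
v = √(2a·d) = √(2 × 2.940 × 15.1) = √88.788 = 9.4227 m/s.
= 9.4227 ÷ 0.44704 = 21.078 mph.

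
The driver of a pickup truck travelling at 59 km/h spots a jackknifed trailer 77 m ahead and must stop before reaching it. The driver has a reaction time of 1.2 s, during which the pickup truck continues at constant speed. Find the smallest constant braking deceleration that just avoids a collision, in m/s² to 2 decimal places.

Required deceleration ≈ 2.34 m/s²

59 km/h ÷ 3.6 = 16.3889 m/s.
Distance covered during reaction = 16.3889 × 1.2 = 19.667 m.
Distance available for braking: 77 − 19.667 = 57.333 m.
v² = 2a·d ⇒ a = v²/(2d) = 16.3889² / (2 × 57.333) = 268.596 / 114.666 = 2.3424 m/s².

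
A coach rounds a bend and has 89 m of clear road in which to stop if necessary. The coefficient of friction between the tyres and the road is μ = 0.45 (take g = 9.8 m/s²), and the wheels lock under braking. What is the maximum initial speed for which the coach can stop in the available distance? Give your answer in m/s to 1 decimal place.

a = μg = 0.45 × 9.8 = 4.410 m/s².
v²/(2a) = d ⇒ v = √(2 × 4.410 × 89) = √784.98 = 28.0175 m/s.

Maximum speed ≈ 28.0 m/s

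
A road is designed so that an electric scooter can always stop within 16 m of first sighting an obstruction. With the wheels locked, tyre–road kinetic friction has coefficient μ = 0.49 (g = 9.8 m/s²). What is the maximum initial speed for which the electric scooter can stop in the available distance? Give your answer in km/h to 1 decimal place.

Maximum speed ≈ 44.6 km/h

a = μg = 0.49 × 9.8 = 4.802 m/s².
v²/(2a) = d ⇒ v = √(2 × 4.802 × 16) = √153.66 = 12.3960 m/s.
12.3960 m/s × 3.6 = 44.626 km/h.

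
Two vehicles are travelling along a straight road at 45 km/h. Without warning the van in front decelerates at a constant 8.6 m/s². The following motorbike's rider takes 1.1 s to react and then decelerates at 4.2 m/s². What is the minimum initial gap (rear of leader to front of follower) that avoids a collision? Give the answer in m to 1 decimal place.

45 km/h ÷ 3.6 = 12.5000 m/s.
Leader travels v²/(2a_L) = 156.250 / 17.200 = 9.084 m before stopping.
Follower covers v·t_r = 12.5000 × 1.1 = 13.750 m while reacting, then v²/(2a_F) = 156.250 / 8.400 = 18.601 m while braking, for a total of 13.750 + 18.601 = 32.351 m.
Since a_F ≤ a_L and the follower starts braking later, the follower is never slower than the leader, so the closest approach is when both have stopped.
Minimum gap = 32.351 − 9.084 = 23.267 m.

Minimum gap ≈ 23.3 m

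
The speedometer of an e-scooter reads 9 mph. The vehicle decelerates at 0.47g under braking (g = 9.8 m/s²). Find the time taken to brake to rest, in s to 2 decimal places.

9 mph × 0.44704 = 4.0234 m/s.
a = 0.47 × 9.8 = 4.606 m/s².
Braking time = v/a = 4.0234 / 4.606 = 0.874 s.

Braking time ≈ 0.87 s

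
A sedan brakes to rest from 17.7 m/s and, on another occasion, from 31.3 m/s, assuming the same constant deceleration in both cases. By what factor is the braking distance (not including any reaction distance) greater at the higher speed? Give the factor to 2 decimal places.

Braking distance d = v²/(2a), so with a fixed, d ∝ v².
Factor = (31.3/17.7)² = 1.7684² = 3.1272.

Factor ≈ 3.13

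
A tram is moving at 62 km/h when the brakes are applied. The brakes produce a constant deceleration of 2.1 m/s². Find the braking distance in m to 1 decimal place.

Braking distance ≈ 70.6 m

62 km/h ÷ 3.6 = 17.2222 m/s.
Braking distance = v²/(2a) = 17.2222² / (2 × 2.100) = 296.604 / 4.200 = 70.620 m.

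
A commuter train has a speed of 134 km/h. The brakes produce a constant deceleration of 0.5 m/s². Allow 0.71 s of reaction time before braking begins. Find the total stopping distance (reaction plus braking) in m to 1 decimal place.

Total stopping distance ≈ 1411.9 m

134 km/h ÷ 3.6 = 37.2222 m/s.
Reaction distance = v·t_r = 37.2222 × 0.71 = 26.428 m.
Braking distance = v²/(2a) = 37.2222² / (2 × 0.500) = 1385.492 / 1.000 = 1385.492 m.
Total = 26.428 + 1385.492 = 1411.920 m.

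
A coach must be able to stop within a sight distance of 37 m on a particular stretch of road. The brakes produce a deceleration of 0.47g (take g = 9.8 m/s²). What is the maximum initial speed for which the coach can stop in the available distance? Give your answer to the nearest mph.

a = 0.47 × 9.8 = 4.606 m/s².
v²/(2a) = d ⇒ v = √(2 × 4.606 × 37) = √340.84 = 18.4619 m/s.
18.4619 m/s ÷ 0.44704 = 41.298 mph.

Maximum speed ≈ 41 mph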